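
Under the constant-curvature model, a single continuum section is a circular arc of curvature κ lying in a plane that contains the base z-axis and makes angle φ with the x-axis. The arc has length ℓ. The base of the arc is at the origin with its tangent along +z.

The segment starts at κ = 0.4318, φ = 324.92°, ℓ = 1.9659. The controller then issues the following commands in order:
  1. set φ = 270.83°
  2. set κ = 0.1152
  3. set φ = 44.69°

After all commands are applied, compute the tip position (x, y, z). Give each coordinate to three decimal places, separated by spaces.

initial: κ=0.4318, φ=324.92°, ℓ=1.9659
cmd 1: set φ=270.83° → (κ,φ,ℓ)=(0.4318,270.83°,1.9659) → tip=(0.0114,-0.7854,1.7382)
cmd 2: set κ=0.1152 → (κ,φ,ℓ)=(0.1152,270.83°,1.9659) → tip=(0.0032,-0.2216,1.9491)
cmd 3: set φ=44.69° → (κ,φ,ℓ)=(0.1152,44.69°,1.9659) → tip=(0.1576,0.1559,1.9491)

0.158 0.156 1.949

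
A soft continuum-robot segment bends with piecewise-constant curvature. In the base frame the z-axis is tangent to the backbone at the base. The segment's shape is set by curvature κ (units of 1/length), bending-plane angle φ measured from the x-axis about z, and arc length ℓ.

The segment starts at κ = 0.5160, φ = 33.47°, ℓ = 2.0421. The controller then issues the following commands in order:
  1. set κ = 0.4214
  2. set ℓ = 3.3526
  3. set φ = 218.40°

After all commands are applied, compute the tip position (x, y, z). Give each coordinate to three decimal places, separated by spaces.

initial: κ=0.5160, φ=33.47°, ℓ=2.0421
cmd 1: set κ=0.4214 → (κ,φ,ℓ)=(0.4214,33.47°,2.0421) → tip=(0.6888,0.4554,1.7992)
cmd 2: set ℓ=3.3526 → (κ,φ,ℓ)=(0.4214,33.47°,3.3526) → tip=(1.6680,1.1028,2.3435)
cmd 3: set φ=218.40° → (κ,φ,ℓ)=(0.4214,218.40°,3.3526) → tip=(-1.5671,-1.2421,2.3435)

-1.567 -1.242 2.343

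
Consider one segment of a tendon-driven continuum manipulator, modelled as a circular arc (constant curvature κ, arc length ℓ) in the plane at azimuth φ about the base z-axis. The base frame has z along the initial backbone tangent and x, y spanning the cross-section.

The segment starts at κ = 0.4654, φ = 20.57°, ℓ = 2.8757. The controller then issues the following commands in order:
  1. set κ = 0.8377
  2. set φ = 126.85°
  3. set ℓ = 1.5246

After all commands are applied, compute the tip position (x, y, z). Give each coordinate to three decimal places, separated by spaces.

initial: κ=0.4654, φ=20.57°, ℓ=2.8757
cmd 1: set κ=0.8377 → (κ,φ,ℓ)=(0.8377,20.57°,2.8757) → tip=(1.9485,0.7312,0.7984)
cmd 2: set φ=126.85° → (κ,φ,ℓ)=(0.8377,126.85°,2.8757) → tip=(-1.2481,1.6654,0.7984)
cmd 3: set ℓ=1.5246 → (κ,φ,ℓ)=(0.8377,126.85°,1.5246) → tip=(-0.5087,0.6788,1.1426)

-0.509 0.679 1.143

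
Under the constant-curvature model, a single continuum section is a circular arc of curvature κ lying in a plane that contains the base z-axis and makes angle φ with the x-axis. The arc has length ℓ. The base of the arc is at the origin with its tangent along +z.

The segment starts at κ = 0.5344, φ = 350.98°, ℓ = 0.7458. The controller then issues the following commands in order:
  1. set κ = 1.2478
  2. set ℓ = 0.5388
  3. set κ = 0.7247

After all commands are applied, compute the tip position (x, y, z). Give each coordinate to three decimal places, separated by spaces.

0.103 -0.016 0.525

initial: κ=0.5344, φ=350.98°, ℓ=0.7458
cmd 1: set κ=1.2478 → (κ,φ,ℓ)=(1.2478,350.98°,0.7458) → tip=(0.3187,-0.0506,0.6427)
cmd 2: set ℓ=0.5388 → (κ,φ,ℓ)=(1.2478,350.98°,0.5388) → tip=(0.1722,-0.0273,0.4991)
cmd 3: set κ=0.7247 → (κ,φ,ℓ)=(0.7247,350.98°,0.5388) → tip=(0.1026,-0.0163,0.5252)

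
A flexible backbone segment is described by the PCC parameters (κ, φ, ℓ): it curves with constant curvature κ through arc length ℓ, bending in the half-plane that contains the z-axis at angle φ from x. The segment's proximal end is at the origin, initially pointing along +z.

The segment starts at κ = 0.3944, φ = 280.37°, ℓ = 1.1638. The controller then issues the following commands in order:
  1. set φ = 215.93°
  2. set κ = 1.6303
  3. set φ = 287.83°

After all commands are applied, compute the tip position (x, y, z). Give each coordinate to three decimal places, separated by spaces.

0.248 -0.771 0.581

initial: κ=0.3944, φ=280.37°, ℓ=1.1638
cmd 1: set φ=215.93° → (κ,φ,ℓ)=(0.3944,215.93°,1.1638) → tip=(-0.2125,-0.1540,1.1234)
cmd 2: set κ=1.6303 → (κ,φ,ℓ)=(1.6303,215.93°,1.1638) → tip=(-0.6560,-0.4754,0.5810)
cmd 3: set φ=287.83° → (κ,φ,ℓ)=(1.6303,287.83°,1.1638) → tip=(0.2481,-0.7712,0.5810)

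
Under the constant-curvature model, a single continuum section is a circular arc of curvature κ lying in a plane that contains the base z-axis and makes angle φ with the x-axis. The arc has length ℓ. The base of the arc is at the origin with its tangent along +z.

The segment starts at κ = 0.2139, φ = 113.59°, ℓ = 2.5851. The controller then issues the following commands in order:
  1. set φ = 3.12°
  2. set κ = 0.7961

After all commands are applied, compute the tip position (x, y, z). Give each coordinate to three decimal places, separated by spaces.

initial: κ=0.2139, φ=113.59°, ℓ=2.5851
cmd 1: set φ=3.12° → (κ,φ,ℓ)=(0.2139,3.12°,2.5851) → tip=(0.6957,0.0379,2.4554)
cmd 2: set κ=0.7961 → (κ,φ,ℓ)=(0.7961,3.12°,2.5851) → tip=(1.8415,0.1004,1.1100)

1.841 0.100 1.110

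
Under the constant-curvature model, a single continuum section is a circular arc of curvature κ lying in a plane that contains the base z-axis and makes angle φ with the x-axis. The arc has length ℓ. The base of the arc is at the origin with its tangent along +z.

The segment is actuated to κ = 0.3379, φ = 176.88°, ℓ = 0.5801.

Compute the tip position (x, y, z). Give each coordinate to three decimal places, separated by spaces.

-0.057 0.003 0.576

θ = κ·ℓ = 0.3379 × 0.5801 = 0.19602 rad
ρ = (1 − cos θ)/κ = (1 − 0.98085)/0.3379 = 0.05667
z = sin θ / κ = 0.19476/0.3379 = 0.57639
x = ρ cos φ = 0.05667 × cos(176.88°) = -0.05659
y = ρ sin φ = 0.05667 × sin(176.88°) = 0.00308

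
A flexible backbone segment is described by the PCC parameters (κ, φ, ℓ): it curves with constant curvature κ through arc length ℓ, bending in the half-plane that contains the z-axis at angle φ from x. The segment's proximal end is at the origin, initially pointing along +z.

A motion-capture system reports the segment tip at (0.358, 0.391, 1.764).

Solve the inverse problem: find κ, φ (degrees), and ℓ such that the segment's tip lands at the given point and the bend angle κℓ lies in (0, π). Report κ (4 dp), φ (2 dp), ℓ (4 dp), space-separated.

0.3125 47.52 1.8684

ρ = √(x²+y²) = √(0.358² + 0.391²) = 0.53014
φ = atan2(y, x) mod 360° = atan2(0.391, 0.358) = 47.5227°
|p|² = ρ² + z² = 0.53014² + 1.764² = 3.39274
κ = 2ρ / |p|² = 2×0.53014 / 3.39274 = 0.31251
θ = 2·atan2(ρ, z) = 2·atan2(0.53014, 1.764) = 0.58389 rad
ℓ = θ/κ = 0.58389/0.31251 = 1.86837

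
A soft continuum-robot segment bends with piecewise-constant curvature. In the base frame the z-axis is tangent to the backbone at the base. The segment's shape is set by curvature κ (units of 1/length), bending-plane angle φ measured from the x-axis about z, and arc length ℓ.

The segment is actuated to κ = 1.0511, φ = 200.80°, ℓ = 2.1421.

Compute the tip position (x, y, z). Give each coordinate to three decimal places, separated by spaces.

-1.449 -0.550 0.739

θ = κ·ℓ = 1.0511 × 2.1421 = 2.25156 rad
ρ = (1 − cos θ)/κ = (1 − -0.62939)/1.0511 = 1.55017
z = sin θ / κ = 0.77709/1.0511 = 0.73931
x = ρ cos φ = 1.55017 × cos(200.80°) = -1.44914
y = ρ sin φ = 1.55017 × sin(200.80°) = -0.55048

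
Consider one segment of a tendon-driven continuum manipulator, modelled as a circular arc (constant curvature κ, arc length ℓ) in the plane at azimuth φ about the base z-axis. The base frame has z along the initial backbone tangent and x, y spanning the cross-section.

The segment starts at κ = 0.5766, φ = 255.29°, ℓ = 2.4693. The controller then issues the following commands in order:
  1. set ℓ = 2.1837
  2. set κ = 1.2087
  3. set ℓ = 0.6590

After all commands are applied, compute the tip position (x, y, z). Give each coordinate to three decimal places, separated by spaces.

initial: κ=0.5766, φ=255.29°, ℓ=2.4693
cmd 1: set ℓ=2.1837 → (κ,φ,ℓ)=(0.5766,255.29°,2.1837) → tip=(-0.3053,-1.1631,1.6507)
cmd 2: set κ=1.2087 → (κ,φ,ℓ)=(1.2087,255.29°,2.1837) → tip=(-0.3942,-1.5016,0.3982)
cmd 3: set ℓ=0.6590 → (κ,φ,ℓ)=(1.2087,255.29°,0.6590) → tip=(-0.0632,-0.2407,0.5915)

-0.063 -0.241 0.591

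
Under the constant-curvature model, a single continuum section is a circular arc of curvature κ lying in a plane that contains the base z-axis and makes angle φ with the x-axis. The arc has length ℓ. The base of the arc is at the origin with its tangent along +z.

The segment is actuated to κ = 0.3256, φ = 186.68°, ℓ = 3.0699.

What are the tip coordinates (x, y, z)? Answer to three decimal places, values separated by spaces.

θ = κ·ℓ = 0.3256 × 3.0699 = 0.99956 rad
ρ = (1 − cos θ)/κ = (1 − 0.54067)/0.3256 = 1.41071
z = sin θ / κ = 0.84123/0.3256 = 2.58364
x = ρ cos φ = 1.41071 × cos(186.68°) = -1.40113
y = ρ sin φ = 1.41071 × sin(186.68°) = -0.16410

-1.401 -0.164 2.584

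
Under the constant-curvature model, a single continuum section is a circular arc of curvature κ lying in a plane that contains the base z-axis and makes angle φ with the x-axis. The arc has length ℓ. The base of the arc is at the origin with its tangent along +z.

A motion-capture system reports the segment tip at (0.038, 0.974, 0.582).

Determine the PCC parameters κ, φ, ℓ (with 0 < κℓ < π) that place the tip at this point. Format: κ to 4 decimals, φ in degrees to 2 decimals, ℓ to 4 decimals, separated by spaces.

1.5126 87.77 1.3652

ρ = √(x²+y²) = √(0.038² + 0.974²) = 0.97474
φ = atan2(y, x) mod 360° = atan2(0.974, 0.038) = 87.7658°
|p|² = ρ² + z² = 0.97474² + 0.582² = 1.28884
κ = 2ρ / |p|² = 2×0.97474 / 1.28884 = 1.51258
θ = 2·atan2(ρ, z) = 2·atan2(0.97474, 0.582) = 2.06505 rad
ℓ = θ/κ = 2.06505/1.51258 = 1.36525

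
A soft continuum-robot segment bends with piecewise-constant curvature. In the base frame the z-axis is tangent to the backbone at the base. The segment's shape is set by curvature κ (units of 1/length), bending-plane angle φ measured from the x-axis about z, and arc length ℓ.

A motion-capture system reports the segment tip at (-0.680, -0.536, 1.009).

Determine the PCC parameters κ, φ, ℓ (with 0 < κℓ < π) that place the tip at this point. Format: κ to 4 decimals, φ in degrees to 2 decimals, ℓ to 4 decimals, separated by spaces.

0.9796 218.25 1.4479

ρ = √(x²+y²) = √(-0.680² + -0.536²) = 0.86585
φ = atan2(y, x) mod 360° = atan2(-0.536, -0.680) = 218.2464°
|p|² = ρ² + z² = 0.86585² + 1.009² = 1.76778
κ = 2ρ / |p|² = 2×0.86585 / 1.76778 = 0.97959
θ = 2·atan2(ρ, z) = 2·atan2(0.86585, 1.009) = 1.41839 rad
ℓ = θ/κ = 1.41839/0.97959 = 1.44794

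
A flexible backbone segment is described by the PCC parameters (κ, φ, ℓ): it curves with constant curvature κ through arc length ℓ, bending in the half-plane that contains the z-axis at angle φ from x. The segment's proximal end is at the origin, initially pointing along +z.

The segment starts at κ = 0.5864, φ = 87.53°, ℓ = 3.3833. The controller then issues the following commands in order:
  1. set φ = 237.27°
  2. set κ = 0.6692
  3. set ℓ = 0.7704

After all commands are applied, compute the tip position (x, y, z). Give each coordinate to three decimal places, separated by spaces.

-0.105 -0.163 0.737

initial: κ=0.5864, φ=87.53°, ℓ=3.3833
cmd 1: set φ=237.27° → (κ,φ,ℓ)=(0.5864,237.27°,3.3833) → tip=(-1.2922,-2.0106,1.5618)
cmd 2: set κ=0.6692 → (κ,φ,ℓ)=(0.6692,237.27°,3.3833) → tip=(-1.3243,-2.0604,1.1493)
cmd 3: set ℓ=0.7704 → (κ,φ,ℓ)=(0.6692,237.27°,0.7704) → tip=(-0.1050,-0.1634,0.7367)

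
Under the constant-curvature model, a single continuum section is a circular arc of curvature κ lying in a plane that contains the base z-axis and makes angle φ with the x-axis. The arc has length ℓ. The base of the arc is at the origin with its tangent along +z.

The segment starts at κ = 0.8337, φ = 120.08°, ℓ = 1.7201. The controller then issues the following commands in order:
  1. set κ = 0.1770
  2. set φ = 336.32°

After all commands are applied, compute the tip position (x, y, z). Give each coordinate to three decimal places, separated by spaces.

initial: κ=0.8337, φ=120.08°, ℓ=1.7201
cmd 1: set κ=0.1770 → (κ,φ,ℓ)=(0.1770,120.08°,1.7201) → tip=(-0.1302,0.2248,1.6936)
cmd 2: set φ=336.32° → (κ,φ,ℓ)=(0.1770,336.32°,1.7201) → tip=(0.2380,-0.1044,1.6936)

0.238 -0.104 1.694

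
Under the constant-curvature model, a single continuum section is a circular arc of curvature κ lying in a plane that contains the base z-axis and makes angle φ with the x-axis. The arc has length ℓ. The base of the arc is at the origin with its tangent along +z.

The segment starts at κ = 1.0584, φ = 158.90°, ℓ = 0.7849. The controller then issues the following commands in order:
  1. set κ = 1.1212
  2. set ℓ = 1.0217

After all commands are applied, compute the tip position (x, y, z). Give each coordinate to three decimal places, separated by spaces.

-0.489 0.189 0.812

initial: κ=1.0584, φ=158.90°, ℓ=0.7849
cmd 1: set κ=1.1212 → (κ,φ,ℓ)=(1.1212,158.90°,0.7849) → tip=(-0.3019,0.1165,0.6874)
cmd 2: set ℓ=1.0217 → (κ,φ,ℓ)=(1.1212,158.90°,1.0217) → tip=(-0.4888,0.1886,0.8125)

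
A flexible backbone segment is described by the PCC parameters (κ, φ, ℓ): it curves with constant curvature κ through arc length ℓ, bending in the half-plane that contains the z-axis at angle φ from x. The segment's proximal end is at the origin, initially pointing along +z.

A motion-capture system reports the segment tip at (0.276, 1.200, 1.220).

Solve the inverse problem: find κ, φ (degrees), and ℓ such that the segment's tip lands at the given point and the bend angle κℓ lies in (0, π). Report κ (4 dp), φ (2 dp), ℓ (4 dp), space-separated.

0.8196 77.05 1.9277

ρ = √(x²+y²) = √(0.276² + 1.200²) = 1.23133
φ = atan2(y, x) mod 360° = atan2(1.200, 0.276) = 77.0472°
|p|² = ρ² + z² = 1.23133² + 1.220² = 3.00458
κ = 2ρ / |p|² = 2×1.23133 / 3.00458 = 0.81964
θ = 2·atan2(ρ, z) = 2·atan2(1.23133, 1.220) = 1.58004 rad
ℓ = θ/κ = 1.58004/0.81964 = 1.92773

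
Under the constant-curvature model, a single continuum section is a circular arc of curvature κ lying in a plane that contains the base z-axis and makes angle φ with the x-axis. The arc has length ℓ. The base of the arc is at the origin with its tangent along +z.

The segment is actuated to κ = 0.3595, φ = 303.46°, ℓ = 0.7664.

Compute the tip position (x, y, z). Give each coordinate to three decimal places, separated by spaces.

0.058 -0.088 0.757

θ = κ·ℓ = 0.3595 × 0.7664 = 0.27552 rad
ρ = (1 − cos θ)/κ = (1 − 0.96228)/0.3595 = 0.10491
z = sin θ / κ = 0.27205/0.3595 = 0.75674
x = ρ cos φ = 0.10491 × cos(303.46°) = 0.05784
y = ρ sin φ = 0.10491 × sin(303.46°) = -0.08753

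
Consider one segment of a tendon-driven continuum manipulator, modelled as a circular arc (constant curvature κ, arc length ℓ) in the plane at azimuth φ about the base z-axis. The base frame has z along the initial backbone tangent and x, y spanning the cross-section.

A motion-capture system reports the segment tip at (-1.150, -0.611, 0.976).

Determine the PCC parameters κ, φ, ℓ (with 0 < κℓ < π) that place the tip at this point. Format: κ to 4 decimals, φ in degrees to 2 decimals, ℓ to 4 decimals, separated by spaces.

ρ = √(x²+y²) = √(-1.150² + -0.611²) = 1.30224
φ = atan2(y, x) mod 360° = atan2(-0.611, -1.150) = 207.9819°
|p|² = ρ² + z² = 1.30224² + 0.976² = 2.64840
κ = 2ρ / |p|² = 2×1.30224 / 2.64840 = 0.98342
θ = 2·atan2(ρ, z) = 2·atan2(1.30224, 0.976) = 1.85526 rad
ℓ = θ/κ = 1.85526/0.98342 = 1.88654

0.9834 207.98 1.8865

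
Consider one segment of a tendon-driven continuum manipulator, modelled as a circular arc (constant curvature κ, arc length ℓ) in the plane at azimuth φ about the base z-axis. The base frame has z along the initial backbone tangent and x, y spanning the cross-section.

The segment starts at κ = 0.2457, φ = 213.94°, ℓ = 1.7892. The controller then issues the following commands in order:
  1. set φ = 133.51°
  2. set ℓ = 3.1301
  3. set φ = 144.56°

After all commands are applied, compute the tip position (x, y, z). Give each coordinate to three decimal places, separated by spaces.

-0.933 0.664 2.831

initial: κ=0.2457, φ=213.94°, ℓ=1.7892
cmd 1: set φ=133.51° → (κ,φ,ℓ)=(0.2457,133.51°,1.7892) → tip=(-0.2664,0.2807,1.7321)
cmd 2: set ℓ=3.1301 → (κ,φ,ℓ)=(0.2457,133.51°,3.1301) → tip=(-0.7886,0.8307,2.8305)
cmd 3: set φ=144.56° → (κ,φ,ℓ)=(0.2457,144.56°,3.1301) → tip=(-0.9332,0.6642,2.8305)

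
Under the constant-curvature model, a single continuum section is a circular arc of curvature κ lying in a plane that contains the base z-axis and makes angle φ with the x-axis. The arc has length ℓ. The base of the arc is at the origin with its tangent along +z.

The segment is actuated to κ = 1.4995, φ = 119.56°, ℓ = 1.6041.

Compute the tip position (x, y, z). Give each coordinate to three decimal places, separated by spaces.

θ = κ·ℓ = 1.4995 × 1.6041 = 2.40535 rad
ρ = (1 − cos θ)/κ = (1 − -0.74100)/1.4995 = 1.16105
z = sin θ / κ = 0.67151/1.4995 = 0.44782
x = ρ cos φ = 1.16105 × cos(119.56°) = -0.57279
y = ρ sin φ = 1.16105 × sin(119.56°) = 1.00993

-0.573 1.010 0.448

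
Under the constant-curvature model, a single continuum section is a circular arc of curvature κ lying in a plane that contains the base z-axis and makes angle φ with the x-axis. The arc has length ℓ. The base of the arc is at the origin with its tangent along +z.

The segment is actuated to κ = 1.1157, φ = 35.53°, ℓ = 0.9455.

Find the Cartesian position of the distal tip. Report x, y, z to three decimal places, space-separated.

0.370 0.264 0.780

θ = κ·ℓ = 1.1157 × 0.9455 = 1.05489 rad
ρ = (1 − cos θ)/κ = (1 − 0.49332)/1.1157 = 0.45414
z = sin θ / κ = 0.86985/1.1157 = 0.77964
x = ρ cos φ = 0.45414 × cos(35.53°) = 0.36958
y = ρ sin φ = 0.45414 × sin(35.53°) = 0.26391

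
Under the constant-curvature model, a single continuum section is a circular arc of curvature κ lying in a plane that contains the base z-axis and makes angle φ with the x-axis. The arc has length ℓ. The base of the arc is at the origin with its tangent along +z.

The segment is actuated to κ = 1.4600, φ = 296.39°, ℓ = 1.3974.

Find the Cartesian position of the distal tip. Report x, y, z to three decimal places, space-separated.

θ = κ·ℓ = 1.4600 × 1.3974 = 2.04020 rad
ρ = (1 − cos θ)/κ = (1 − -0.45236)/1.4600 = 0.99477
z = sin θ / κ = 0.89184/1.4600 = 0.61085
x = ρ cos φ = 0.99477 × cos(296.39°) = 0.44215
y = ρ sin φ = 0.99477 × sin(296.39°) = -0.89110

0.442 -0.891 0.611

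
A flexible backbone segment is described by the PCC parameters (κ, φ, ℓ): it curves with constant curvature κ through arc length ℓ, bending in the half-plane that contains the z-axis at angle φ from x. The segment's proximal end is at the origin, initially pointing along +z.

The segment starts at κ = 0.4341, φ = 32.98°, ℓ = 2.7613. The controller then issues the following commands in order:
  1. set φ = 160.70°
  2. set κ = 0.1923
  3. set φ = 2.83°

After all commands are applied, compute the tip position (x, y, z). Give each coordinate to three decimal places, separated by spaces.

initial: κ=0.4341, φ=32.98°, ℓ=2.7613
cmd 1: set φ=160.70° → (κ,φ,ℓ)=(0.4341,160.70°,2.7613) → tip=(-1.3837,0.4846,2.1460)
cmd 2: set κ=0.1923 → (κ,φ,ℓ)=(0.1923,160.70°,2.7613) → tip=(-0.6758,0.2367,2.6334)
cmd 3: set φ=2.83° → (κ,φ,ℓ)=(0.1923,2.83°,2.7613) → tip=(0.7152,0.0354,2.6334)

0.715 0.035 2.633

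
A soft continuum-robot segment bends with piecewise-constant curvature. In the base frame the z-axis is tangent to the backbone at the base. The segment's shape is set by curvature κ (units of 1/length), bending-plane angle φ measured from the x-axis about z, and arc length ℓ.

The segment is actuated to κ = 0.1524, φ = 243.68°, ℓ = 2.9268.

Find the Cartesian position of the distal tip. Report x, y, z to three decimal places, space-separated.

-0.285 -0.575 2.831

θ = κ·ℓ = 0.1524 × 2.9268 = 0.44604 rad
ρ = (1 − cos θ)/κ = (1 − 0.90216)/0.1524 = 0.64199
z = sin θ / κ = 0.43140/0.1524 = 2.83071
x = ρ cos φ = 0.64199 × cos(243.68°) = -0.28465
y = ρ sin φ = 0.64199 × sin(243.68°) = -0.57544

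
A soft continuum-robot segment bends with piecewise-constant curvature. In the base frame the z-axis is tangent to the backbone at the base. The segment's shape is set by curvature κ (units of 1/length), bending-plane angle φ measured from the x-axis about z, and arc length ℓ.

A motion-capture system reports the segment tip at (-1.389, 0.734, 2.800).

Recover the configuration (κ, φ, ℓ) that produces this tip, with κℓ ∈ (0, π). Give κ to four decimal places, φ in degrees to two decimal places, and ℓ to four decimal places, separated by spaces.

0.3048 152.15 3.3549

ρ = √(x²+y²) = √(-1.389² + 0.734²) = 1.57101
φ = atan2(y, x) mod 360° = atan2(0.734, -1.389) = 152.1463°
|p|² = ρ² + z² = 1.57101² + 2.800² = 10.30808
κ = 2ρ / |p|² = 2×1.57101 / 10.30808 = 0.30481
θ = 2·atan2(ρ, z) = 2·atan2(1.57101, 2.800) = 1.02261 rad
ℓ = θ/κ = 1.02261/0.30481 = 3.35490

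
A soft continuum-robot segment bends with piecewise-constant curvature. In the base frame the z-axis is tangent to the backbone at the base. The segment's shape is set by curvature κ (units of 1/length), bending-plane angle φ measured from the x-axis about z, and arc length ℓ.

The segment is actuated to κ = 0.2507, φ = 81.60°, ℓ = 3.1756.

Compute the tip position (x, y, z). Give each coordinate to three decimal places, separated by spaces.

θ = κ·ℓ = 0.2507 × 3.1756 = 0.79612 rad
ρ = (1 − cos θ)/κ = (1 − 0.69948)/0.2507 = 1.19871
z = sin θ / κ = 0.71465/0.2507 = 2.85062
x = ρ cos φ = 1.19871 × cos(81.60°) = 0.17511
y = ρ sin φ = 1.19871 × sin(81.60°) = 1.18585

0.175 1.186 2.851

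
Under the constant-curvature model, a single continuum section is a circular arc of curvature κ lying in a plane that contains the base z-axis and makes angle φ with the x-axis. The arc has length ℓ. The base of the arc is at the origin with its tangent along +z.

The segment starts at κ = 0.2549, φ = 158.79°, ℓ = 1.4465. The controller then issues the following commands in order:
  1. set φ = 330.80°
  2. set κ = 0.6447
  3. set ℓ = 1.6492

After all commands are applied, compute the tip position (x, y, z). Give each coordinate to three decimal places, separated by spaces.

initial: κ=0.2549, φ=158.79°, ℓ=1.4465
cmd 1: set φ=330.80° → (κ,φ,ℓ)=(0.2549,330.80°,1.4465) → tip=(0.2302,-0.1286,1.4139)
cmd 2: set κ=0.6447 → (κ,φ,ℓ)=(0.6447,330.80°,1.4465) → tip=(0.5473,-0.3059,1.2458)
cmd 3: set ℓ=1.6492 → (κ,φ,ℓ)=(0.6447,330.80°,1.6492) → tip=(0.6959,-0.3889,1.3556)

0.696 -0.389 1.356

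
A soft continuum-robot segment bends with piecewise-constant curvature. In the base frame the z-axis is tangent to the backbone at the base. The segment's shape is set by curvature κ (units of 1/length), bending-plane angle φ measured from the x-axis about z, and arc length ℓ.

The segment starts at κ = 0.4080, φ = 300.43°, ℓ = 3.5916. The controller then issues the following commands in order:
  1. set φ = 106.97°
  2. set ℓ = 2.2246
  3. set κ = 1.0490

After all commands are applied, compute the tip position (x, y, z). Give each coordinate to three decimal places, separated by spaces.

-0.470 1.542 0.689

initial: κ=0.4080, φ=300.43°, ℓ=3.5916
cmd 1: set φ=106.97° → (κ,φ,ℓ)=(0.4080,106.97°,3.5916) → tip=(-0.6401,2.0976,2.4374)
cmd 2: set ℓ=2.2246 → (κ,φ,ℓ)=(0.4080,106.97°,2.2246) → tip=(-0.2750,0.9011,1.9315)
cmd 3: set κ=1.0490 → (κ,φ,ℓ)=(1.0490,106.97°,2.2246) → tip=(-0.4705,1.5418,0.6891)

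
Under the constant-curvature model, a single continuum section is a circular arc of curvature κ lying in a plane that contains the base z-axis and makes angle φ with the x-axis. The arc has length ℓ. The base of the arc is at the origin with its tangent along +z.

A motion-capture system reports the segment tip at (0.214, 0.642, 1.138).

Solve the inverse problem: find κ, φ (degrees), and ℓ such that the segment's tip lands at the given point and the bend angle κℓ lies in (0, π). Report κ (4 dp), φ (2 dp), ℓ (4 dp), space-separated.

0.7721 71.57 1.3897

ρ = √(x²+y²) = √(0.214² + 0.642²) = 0.67673
φ = atan2(y, x) mod 360° = atan2(0.642, 0.214) = 71.5651°
|p|² = ρ² + z² = 0.67673² + 1.138² = 1.75300
κ = 2ρ / |p|² = 2×0.67673 / 1.75300 = 0.77208
θ = 2·atan2(ρ, z) = 2·atan2(0.67673, 1.138) = 1.07297 rad
ℓ = θ/κ = 1.07297/0.77208 = 1.38972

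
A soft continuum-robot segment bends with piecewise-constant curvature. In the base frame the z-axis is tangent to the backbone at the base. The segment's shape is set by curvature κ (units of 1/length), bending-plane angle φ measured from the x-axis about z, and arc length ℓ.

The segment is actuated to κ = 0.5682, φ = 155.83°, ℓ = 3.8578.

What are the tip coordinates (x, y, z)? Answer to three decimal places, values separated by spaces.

θ = κ·ℓ = 0.5682 × 3.8578 = 2.19200 rad
ρ = (1 − cos θ)/κ = (1 − -0.58202)/0.5682 = 2.78426
z = sin θ / κ = 0.81318/0.5682 = 1.43115
x = ρ cos φ = 2.78426 × cos(155.83°) = -2.54018
y = ρ sin φ = 2.78426 × sin(155.83°) = 1.14000

-2.540 1.140 1.431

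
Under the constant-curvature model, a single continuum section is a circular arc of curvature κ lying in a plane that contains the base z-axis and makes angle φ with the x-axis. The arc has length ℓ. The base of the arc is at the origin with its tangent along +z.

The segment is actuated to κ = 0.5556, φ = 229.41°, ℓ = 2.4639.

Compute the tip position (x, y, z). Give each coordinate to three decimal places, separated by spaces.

θ = κ·ℓ = 0.5556 × 2.4639 = 1.36894 rad
ρ = (1 − cos θ)/κ = (1 − 0.20049)/0.5556 = 1.43901
z = sin θ / κ = 0.97970/0.5556 = 1.76331
x = ρ cos φ = 1.43901 × cos(229.41°) = -0.93628
y = ρ sin φ = 1.43901 × sin(229.41°) = -1.09276

-0.936 -1.093 1.763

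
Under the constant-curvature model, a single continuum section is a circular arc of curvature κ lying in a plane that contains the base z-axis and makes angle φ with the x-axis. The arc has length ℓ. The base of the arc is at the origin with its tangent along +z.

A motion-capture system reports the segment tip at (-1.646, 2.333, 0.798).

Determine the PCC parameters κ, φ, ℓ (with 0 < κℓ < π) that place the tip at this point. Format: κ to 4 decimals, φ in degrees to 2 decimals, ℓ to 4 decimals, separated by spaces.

0.6497 125.20 3.9964

ρ = √(x²+y²) = √(-1.646² + 2.333²) = 2.85521
φ = atan2(y, x) mod 360° = atan2(2.333, -1.646) = 125.2041°
|p|² = ρ² + z² = 2.85521² + 0.798² = 8.78901
κ = 2ρ / |p|² = 2×2.85521 / 8.78901 = 0.64972
θ = 2·atan2(ρ, z) = 2·atan2(2.85521, 0.798) = 2.59652 rad
ℓ = θ/κ = 2.59652/0.64972 = 3.99636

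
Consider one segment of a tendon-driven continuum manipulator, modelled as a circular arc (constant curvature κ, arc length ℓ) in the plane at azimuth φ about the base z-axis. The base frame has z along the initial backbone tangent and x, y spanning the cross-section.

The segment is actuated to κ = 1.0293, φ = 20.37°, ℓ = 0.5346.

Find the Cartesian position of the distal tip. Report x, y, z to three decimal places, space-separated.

0.134 0.050 0.508

θ = κ·ℓ = 1.0293 × 0.5346 = 0.55026 rad
ρ = (1 − cos θ)/κ = (1 − 0.85239)/1.0293 = 0.14341
z = sin θ / κ = 0.52291/1.0293 = 0.50803
x = ρ cos φ = 0.14341 × cos(20.37°) = 0.13444
y = ρ sin φ = 0.14341 × sin(20.37°) = 0.04992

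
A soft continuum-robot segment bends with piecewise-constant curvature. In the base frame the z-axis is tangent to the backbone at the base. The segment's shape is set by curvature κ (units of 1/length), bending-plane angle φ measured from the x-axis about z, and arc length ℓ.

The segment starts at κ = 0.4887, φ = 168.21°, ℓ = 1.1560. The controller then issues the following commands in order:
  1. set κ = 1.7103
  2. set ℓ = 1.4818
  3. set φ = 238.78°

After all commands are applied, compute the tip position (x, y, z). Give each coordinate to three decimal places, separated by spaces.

initial: κ=0.4887, φ=168.21°, ℓ=1.1560
cmd 1: set κ=1.7103 → (κ,φ,ℓ)=(1.7103,168.21°,1.1560) → tip=(-0.7986,0.1667,0.5371)
cmd 2: set ℓ=1.4818 → (κ,φ,ℓ)=(1.7103,168.21°,1.4818) → tip=(-1.0424,0.2176,0.3336)
cmd 3: set φ=238.78° → (κ,φ,ℓ)=(1.7103,238.78°,1.4818) → tip=(-0.5519,-0.9106,0.3336)

-0.552 -0.911 0.334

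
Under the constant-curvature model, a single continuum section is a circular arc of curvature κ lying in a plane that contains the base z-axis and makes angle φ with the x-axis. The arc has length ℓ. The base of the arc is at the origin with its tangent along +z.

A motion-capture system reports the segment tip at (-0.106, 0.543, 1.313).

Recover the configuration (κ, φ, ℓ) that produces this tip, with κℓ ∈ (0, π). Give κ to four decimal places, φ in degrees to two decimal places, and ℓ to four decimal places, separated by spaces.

0.5451 101.05 1.4633

ρ = √(x²+y²) = √(-0.106² + 0.543²) = 0.55325
φ = atan2(y, x) mod 360° = atan2(0.543, -0.106) = 101.0459°
|p|² = ρ² + z² = 0.55325² + 1.313² = 2.03005
κ = 2ρ / |p|² = 2×0.55325 / 2.03005 = 0.54506
θ = 2·atan2(ρ, z) = 2·atan2(0.55325, 1.313) = 0.79757 rad
ℓ = θ/κ = 0.79757/0.54506 = 1.46328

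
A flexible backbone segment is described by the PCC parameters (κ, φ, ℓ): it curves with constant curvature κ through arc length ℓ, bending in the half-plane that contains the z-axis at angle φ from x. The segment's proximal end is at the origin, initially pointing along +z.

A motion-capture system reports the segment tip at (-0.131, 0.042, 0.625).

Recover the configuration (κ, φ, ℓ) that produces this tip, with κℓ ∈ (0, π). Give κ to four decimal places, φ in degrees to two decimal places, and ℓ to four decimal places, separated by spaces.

0.6718 162.22 0.6450

ρ = √(x²+y²) = √(-0.131² + 0.042²) = 0.13757
φ = atan2(y, x) mod 360° = atan2(0.042, -0.131) = 162.2236°
|p|² = ρ² + z² = 0.13757² + 0.625² = 0.40955
κ = 2ρ / |p|² = 2×0.13757 / 0.40955 = 0.67180
θ = 2·atan2(ρ, z) = 2·atan2(0.13757, 0.625) = 0.43331 rad
ℓ = θ/κ = 0.43331/0.67180 = 0.64500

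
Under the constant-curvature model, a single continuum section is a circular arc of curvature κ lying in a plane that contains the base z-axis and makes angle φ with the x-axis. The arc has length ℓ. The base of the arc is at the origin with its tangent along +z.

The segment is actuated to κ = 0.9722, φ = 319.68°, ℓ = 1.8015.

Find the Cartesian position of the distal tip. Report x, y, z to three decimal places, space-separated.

0.925 -0.785 1.012

θ = κ·ℓ = 0.9722 × 1.8015 = 1.75142 rad
ρ = (1 − cos θ)/κ = (1 − -0.17964)/0.9722 = 1.21337
z = sin θ / κ = 0.98373/0.9722 = 1.01186
x = ρ cos φ = 1.21337 × cos(319.68°) = 0.92513
y = ρ sin φ = 1.21337 × sin(319.68°) = -0.78512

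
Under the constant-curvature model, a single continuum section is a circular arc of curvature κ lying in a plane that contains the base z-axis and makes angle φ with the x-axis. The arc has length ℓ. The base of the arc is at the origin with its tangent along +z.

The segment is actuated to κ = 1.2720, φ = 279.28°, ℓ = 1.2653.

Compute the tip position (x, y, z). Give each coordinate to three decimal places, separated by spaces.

0.132 -0.806 0.786

θ = κ·ℓ = 1.2720 × 1.2653 = 1.60946 rad
ρ = (1 − cos θ)/κ = (1 − -0.03866)/1.2720 = 0.81655
z = sin θ / κ = 0.99925/1.2720 = 0.78558
x = ρ cos φ = 0.81655 × cos(279.28°) = 0.13168
y = ρ sin φ = 0.81655 × sin(279.28°) = -0.80587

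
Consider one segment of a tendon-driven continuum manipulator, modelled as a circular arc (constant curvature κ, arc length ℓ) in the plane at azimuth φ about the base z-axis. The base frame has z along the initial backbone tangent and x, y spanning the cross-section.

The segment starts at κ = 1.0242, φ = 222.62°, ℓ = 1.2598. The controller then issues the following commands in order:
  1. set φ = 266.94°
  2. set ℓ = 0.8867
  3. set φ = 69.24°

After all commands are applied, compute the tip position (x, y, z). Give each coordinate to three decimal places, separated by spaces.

0.133 0.351 0.770

initial: κ=1.0242, φ=222.62°, ℓ=1.2598
cmd 1: set φ=266.94° → (κ,φ,ℓ)=(1.0242,266.94°,1.2598) → tip=(-0.0377,-0.7051,0.9382)
cmd 2: set ℓ=0.8867 → (κ,φ,ℓ)=(1.0242,266.94°,0.8867) → tip=(-0.0201,-0.3752,0.7697)
cmd 3: set φ=69.24° → (κ,φ,ℓ)=(1.0242,69.24°,0.8867) → tip=(0.1332,0.3513,0.7697)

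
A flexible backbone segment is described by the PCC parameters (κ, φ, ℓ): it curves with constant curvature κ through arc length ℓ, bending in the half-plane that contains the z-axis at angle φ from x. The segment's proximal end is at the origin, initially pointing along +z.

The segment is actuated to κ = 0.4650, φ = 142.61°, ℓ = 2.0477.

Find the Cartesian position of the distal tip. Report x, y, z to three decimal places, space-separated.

-0.718 0.549 1.752

θ = κ·ℓ = 0.4650 × 2.0477 = 0.95218 rad
ρ = (1 − cos θ)/κ = (1 − 0.57991)/0.4650 = 0.90342
z = sin θ / κ = 0.81468/0.4650 = 1.75200
x = ρ cos φ = 0.90342 × cos(142.61°) = -0.71779
y = ρ sin φ = 0.90342 × sin(142.61°) = 0.54859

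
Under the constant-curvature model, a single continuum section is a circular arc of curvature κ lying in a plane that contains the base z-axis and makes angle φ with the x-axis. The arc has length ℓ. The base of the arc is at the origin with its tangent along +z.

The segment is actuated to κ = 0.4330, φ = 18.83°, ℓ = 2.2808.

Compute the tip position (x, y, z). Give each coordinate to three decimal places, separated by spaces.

θ = κ·ℓ = 0.4330 × 2.2808 = 0.98759 rad
ρ = (1 − cos θ)/κ = (1 − 0.55071)/0.4330 = 1.03763
z = sin θ / κ = 0.83470/0.4330 = 1.92771
x = ρ cos φ = 1.03763 × cos(18.83°) = 0.98210
y = ρ sin φ = 1.03763 × sin(18.83°) = 0.33491

0.982 0.335 1.928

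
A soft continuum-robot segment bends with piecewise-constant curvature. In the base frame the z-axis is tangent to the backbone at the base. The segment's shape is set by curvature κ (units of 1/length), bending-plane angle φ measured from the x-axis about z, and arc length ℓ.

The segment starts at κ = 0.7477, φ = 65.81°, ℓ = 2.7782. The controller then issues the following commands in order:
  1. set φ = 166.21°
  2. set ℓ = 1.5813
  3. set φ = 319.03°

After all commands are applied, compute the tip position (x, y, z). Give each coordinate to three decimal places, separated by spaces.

0.627 -0.545 1.238

initial: κ=0.7477, φ=65.81°, ℓ=2.7782
cmd 1: set φ=166.21° → (κ,φ,ℓ)=(0.7477,166.21°,2.7782) → tip=(-1.9290,0.4734,1.1695)
cmd 2: set ℓ=1.5813 → (κ,φ,ℓ)=(0.7477,166.21°,1.5813) → tip=(-0.8069,0.1980,1.2378)
cmd 3: set φ=319.03° → (κ,φ,ℓ)=(0.7477,319.03°,1.5813) → tip=(0.6273,-0.5448,1.2378)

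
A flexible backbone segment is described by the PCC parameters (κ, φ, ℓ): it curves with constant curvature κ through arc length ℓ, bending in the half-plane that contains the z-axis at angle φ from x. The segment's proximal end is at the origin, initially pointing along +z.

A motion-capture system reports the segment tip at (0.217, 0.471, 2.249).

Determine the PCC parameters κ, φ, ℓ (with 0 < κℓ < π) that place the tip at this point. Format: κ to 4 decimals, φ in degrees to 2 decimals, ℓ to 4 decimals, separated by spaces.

ρ = √(x²+y²) = √(0.217² + 0.471²) = 0.51858
φ = atan2(y, x) mod 360° = atan2(0.471, 0.217) = 65.2634°
|p|² = ρ² + z² = 0.51858² + 2.249² = 5.32693
κ = 2ρ / |p|² = 2×0.51858 / 5.32693 = 0.19470
θ = 2·atan2(ρ, z) = 2·atan2(0.51858, 2.249) = 0.45325 rad
ℓ = θ/κ = 0.45325/0.19470 = 2.32789

0.1947 65.26 2.3279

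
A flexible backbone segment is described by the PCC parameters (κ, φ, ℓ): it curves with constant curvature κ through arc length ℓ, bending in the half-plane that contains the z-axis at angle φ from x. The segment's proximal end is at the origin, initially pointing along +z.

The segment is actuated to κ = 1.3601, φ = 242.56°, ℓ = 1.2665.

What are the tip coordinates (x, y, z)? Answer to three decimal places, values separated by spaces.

-0.390 -0.751 0.727

θ = κ·ℓ = 1.3601 × 1.2665 = 1.72257 rad
ρ = (1 − cos θ)/κ = (1 − -0.15119)/1.3601 = 0.84640
z = sin θ / κ = 0.98850/1.3601 = 0.72679
x = ρ cos φ = 0.84640 × cos(242.56°) = -0.39004
y = ρ sin φ = 0.84640 × sin(242.56°) = -0.75117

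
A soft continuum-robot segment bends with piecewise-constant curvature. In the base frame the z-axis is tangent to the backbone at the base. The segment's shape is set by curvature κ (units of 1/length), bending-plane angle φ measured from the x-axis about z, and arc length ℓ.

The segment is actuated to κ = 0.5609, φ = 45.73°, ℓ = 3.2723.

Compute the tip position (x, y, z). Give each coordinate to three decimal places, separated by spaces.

1.570 1.611 1.721

θ = κ·ℓ = 0.5609 × 3.2723 = 1.83543 rad
ρ = (1 − cos θ)/κ = (1 − -0.26156)/0.5609 = 2.24917
z = sin θ / κ = 0.96519/0.5609 = 1.72078
x = ρ cos φ = 2.24917 × cos(45.73°) = 1.57001
y = ρ sin φ = 2.24917 × sin(45.73°) = 1.61054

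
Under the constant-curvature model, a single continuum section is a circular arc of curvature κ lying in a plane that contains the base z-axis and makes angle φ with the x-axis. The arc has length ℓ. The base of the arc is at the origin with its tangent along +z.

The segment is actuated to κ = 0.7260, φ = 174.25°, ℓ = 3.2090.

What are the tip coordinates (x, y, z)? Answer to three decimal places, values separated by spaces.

θ = κ·ℓ = 0.7260 × 3.2090 = 2.32973 rad
ρ = (1 − cos θ)/κ = (1 − -0.68815)/0.7260 = 2.32528
z = sin θ / κ = 0.72557/0.7260 = 0.99940
x = ρ cos φ = 2.32528 × cos(174.25°) = -2.31358
y = ρ sin φ = 2.32528 × sin(174.25°) = 0.23296

-2.314 0.233 0.999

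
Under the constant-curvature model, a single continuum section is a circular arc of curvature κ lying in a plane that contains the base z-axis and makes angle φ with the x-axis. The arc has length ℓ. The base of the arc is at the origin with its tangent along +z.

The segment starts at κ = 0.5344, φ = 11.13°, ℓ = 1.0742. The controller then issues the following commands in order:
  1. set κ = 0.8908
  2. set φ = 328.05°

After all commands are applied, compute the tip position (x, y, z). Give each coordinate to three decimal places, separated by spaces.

initial: κ=0.5344, φ=11.13°, ℓ=1.0742
cmd 1: set κ=0.8908 → (κ,φ,ℓ)=(0.8908,11.13°,1.0742) → tip=(0.4670,0.0919,0.9176)
cmd 2: set φ=328.05° → (κ,φ,ℓ)=(0.8908,328.05°,1.0742) → tip=(0.4038,-0.2518,0.9176)

0.404 -0.252 0.918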